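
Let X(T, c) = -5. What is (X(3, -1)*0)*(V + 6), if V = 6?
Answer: 0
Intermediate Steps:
(X(3, -1)*0)*(V + 6) = (-5*0)*(6 + 6) = 0*12 = 0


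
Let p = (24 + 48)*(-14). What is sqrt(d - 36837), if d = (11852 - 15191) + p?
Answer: 12*I*sqrt(286) ≈ 202.94*I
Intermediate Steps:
p = -1008 (p = 72*(-14) = -1008)
d = -4347 (d = (11852 - 15191) - 1008 = -3339 - 1008 = -4347)
sqrt(d - 36837) = sqrt(-4347 - 36837) = sqrt(-41184) = 12*I*sqrt(286)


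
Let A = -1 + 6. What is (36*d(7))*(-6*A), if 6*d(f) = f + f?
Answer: -2520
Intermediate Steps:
d(f) = f/3 (d(f) = (f + f)/6 = (2*f)/6 = f/3)
A = 5
(36*d(7))*(-6*A) = (36*((⅓)*7))*(-6*5) = (36*(7/3))*(-30) = 84*(-30) = -2520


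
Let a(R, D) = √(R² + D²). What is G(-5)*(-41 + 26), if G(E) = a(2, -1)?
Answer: -15*√5 ≈ -33.541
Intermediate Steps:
a(R, D) = √(D² + R²)
G(E) = √5 (G(E) = √((-1)² + 2²) = √(1 + 4) = √5)
G(-5)*(-41 + 26) = √5*(-41 + 26) = √5*(-15) = -15*√5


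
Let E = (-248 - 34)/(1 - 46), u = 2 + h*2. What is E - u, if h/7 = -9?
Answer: 1954/15 ≈ 130.27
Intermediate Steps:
h = -63 (h = 7*(-9) = -63)
u = -124 (u = 2 - 63*2 = 2 - 126 = -124)
E = 94/15 (E = -282/(-45) = -282*(-1/45) = 94/15 ≈ 6.2667)
E - u = 94/15 - 1*(-124) = 94/15 + 124 = 1954/15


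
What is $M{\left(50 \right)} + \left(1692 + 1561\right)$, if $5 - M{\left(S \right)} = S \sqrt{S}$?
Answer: $3258 - 250 \sqrt{2} \approx 2904.4$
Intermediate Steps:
$M{\left(S \right)} = 5 - S^{\frac{3}{2}}$ ($M{\left(S \right)} = 5 - S \sqrt{S} = 5 - S^{\frac{3}{2}}$)
$M{\left(50 \right)} + \left(1692 + 1561\right) = \left(5 - 50^{\frac{3}{2}}\right) + \left(1692 + 1561\right) = \left(5 - 250 \sqrt{2}\right) + 3253 = 3258 - 250 \sqrt{2}$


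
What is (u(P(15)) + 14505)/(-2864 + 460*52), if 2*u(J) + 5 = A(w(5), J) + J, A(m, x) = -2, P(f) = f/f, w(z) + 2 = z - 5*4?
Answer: 7251/10528 ≈ 0.68874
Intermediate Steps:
w(z) = -22 + z (w(z) = -2 + (z - 5*4) = -2 + (z - 20) = -2 + (-20 + z) = -22 + z)
P(f) = 1
u(J) = -7/2 + J/2 (u(J) = -5/2 + (-2 + J)/2 = -5/2 + (-1 + J/2) = -7/2 + J/2)
(u(P(15)) + 14505)/(-2864 + 460*52) = ((-7/2 + (½)*1) + 14505)/(-2864 + 460*52) = ((-7/2 + ½) + 14505)/(-2864 + 23920) = (-3 + 14505)/21056 = 14502*(1/21056) = 7251/10528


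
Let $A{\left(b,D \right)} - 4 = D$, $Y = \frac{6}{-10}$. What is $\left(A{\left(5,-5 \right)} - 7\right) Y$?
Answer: $\frac{24}{5} \approx 4.8$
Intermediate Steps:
$Y = - \frac{3}{5}$ ($Y = 6 \left(- \frac{1}{10}\right) = - \frac{3}{5} \approx -0.6$)
$A{\left(b,D \right)} = 4 + D$
$\left(A{\left(5,-5 \right)} - 7\right) Y = \left(\left(4 - 5\right) - 7\right) \left(- \frac{3}{5}\right) = \left(-1 - 7\right) \left(- \frac{3}{5}\right) = \left(-8\right) \left(- \frac{3}{5}\right) = \frac{24}{5}$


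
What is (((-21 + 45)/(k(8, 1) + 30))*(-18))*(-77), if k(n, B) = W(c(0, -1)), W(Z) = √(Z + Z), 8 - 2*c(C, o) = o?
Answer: 1008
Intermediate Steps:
c(C, o) = 4 - o/2
W(Z) = √2*√Z (W(Z) = √(2*Z) = √2*√Z)
k(n, B) = 3 (k(n, B) = √2*√(4 - ½*(-1)) = √2*√(4 + ½) = √2*√(9/2) = √2*(3*√2/2) = 3)
(((-21 + 45)/(k(8, 1) + 30))*(-18))*(-77) = (((-21 + 45)/(3 + 30))*(-18))*(-77) = ((24/33)*(-18))*(-77) = ((24*(1/33))*(-18))*(-77) = ((8/11)*(-18))*(-77) = -144/11*(-77) = 1008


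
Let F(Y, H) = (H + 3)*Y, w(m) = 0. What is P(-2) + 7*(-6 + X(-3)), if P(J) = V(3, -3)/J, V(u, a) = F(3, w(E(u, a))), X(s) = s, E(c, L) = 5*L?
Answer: -135/2 ≈ -67.500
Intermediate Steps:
F(Y, H) = Y*(3 + H) (F(Y, H) = (3 + H)*Y = Y*(3 + H))
V(u, a) = 9 (V(u, a) = 3*(3 + 0) = 3*3 = 9)
P(J) = 9/J
P(-2) + 7*(-6 + X(-3)) = 9/(-2) + 7*(-6 - 3) = 9*(-½) + 7*(-9) = -9/2 - 63 = -135/2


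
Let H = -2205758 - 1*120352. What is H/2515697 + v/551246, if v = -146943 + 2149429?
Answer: 1877694594841/693383954231 ≈ 2.7080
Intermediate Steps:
v = 2002486
H = -2326110 (H = -2205758 - 120352 = -2326110)
H/2515697 + v/551246 = -2326110/2515697 + 2002486/551246 = -2326110*1/2515697 + 2002486*(1/551246) = -2326110/2515697 + 1001243/275623 = 1877694594841/693383954231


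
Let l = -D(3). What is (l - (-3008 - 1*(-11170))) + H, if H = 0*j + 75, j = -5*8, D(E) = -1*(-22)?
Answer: -8109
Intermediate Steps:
D(E) = 22
l = -22 (l = -1*22 = -22)
j = -40
H = 75 (H = 0*(-40) + 75 = 0 + 75 = 75)
(l - (-3008 - 1*(-11170))) + H = (-22 - (-3008 - 1*(-11170))) + 75 = (-22 - (-3008 + 11170)) + 75 = (-22 - 1*8162) + 75 = (-22 - 8162) + 75 = -8184 + 75 = -8109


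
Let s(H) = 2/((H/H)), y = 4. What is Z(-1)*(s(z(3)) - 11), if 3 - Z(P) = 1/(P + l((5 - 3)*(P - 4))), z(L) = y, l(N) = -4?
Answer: -144/5 ≈ -28.800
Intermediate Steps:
z(L) = 4
Z(P) = 3 - 1/(-4 + P) (Z(P) = 3 - 1/(P - 4) = 3 - 1/(-4 + P))
s(H) = 2 (s(H) = 2/1 = 2*1 = 2)
Z(-1)*(s(z(3)) - 11) = ((-13 + 3*(-1))/(-4 - 1))*(2 - 11) = ((-13 - 3)/(-5))*(-9) = -⅕*(-16)*(-9) = (16/5)*(-9) = -144/5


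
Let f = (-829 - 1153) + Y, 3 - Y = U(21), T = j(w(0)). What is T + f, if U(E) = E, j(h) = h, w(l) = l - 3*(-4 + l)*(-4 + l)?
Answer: -2048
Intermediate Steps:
w(l) = l - 3*(-4 + l)**2
T = -48 (T = 0 - 3*(-4 + 0)**2 = 0 - 3*(-4)**2 = 0 - 3*16 = 0 - 48 = -48)
Y = -18 (Y = 3 - 1*21 = 3 - 21 = -18)
f = -2000 (f = (-829 - 1153) - 18 = -1982 - 18 = -2000)
T + f = -48 - 2000 = -2048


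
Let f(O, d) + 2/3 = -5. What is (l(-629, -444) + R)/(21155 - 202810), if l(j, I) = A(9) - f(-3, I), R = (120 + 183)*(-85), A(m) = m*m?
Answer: 15401/108993 ≈ 0.14130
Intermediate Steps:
A(m) = m²
f(O, d) = -17/3 (f(O, d) = -⅔ - 5 = -17/3)
R = -25755 (R = 303*(-85) = -25755)
l(j, I) = 260/3 (l(j, I) = 9² - 1*(-17/3) = 81 + 17/3 = 260/3)
(l(-629, -444) + R)/(21155 - 202810) = (260/3 - 25755)/(21155 - 202810) = -77005/3/(-181655) = -77005/3*(-1/181655) = 15401/108993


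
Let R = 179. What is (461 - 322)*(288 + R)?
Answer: 64913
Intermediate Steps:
(461 - 322)*(288 + R) = (461 - 322)*(288 + 179) = 139*467 = 64913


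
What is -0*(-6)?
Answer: 0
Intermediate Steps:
-0*(-6) = -669*0 = 0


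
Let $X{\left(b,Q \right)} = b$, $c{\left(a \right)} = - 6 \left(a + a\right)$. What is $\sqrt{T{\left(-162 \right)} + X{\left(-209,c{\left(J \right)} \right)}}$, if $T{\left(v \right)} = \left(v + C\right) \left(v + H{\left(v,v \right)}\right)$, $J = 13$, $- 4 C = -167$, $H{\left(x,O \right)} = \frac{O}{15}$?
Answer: $\frac{7 \sqrt{10495}}{5} \approx 143.42$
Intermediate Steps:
$H{\left(x,O \right)} = \frac{O}{15}$ ($H{\left(x,O \right)} = O \frac{1}{15} = \frac{O}{15}$)
$C = \frac{167}{4}$ ($C = \left(- \frac{1}{4}\right) \left(-167\right) = \frac{167}{4} \approx 41.75$)
$T{\left(v \right)} = \frac{16 v \left(\frac{167}{4} + v\right)}{15}$ ($T{\left(v \right)} = \left(v + \frac{167}{4}\right) \left(v + \frac{v}{15}\right) = \left(\frac{167}{4} + v\right) \frac{16 v}{15} = \frac{16 v \left(\frac{167}{4} + v\right)}{15}$)
$c{\left(a \right)} = - 12 a$ ($c{\left(a \right)} = - 6 \cdot 2 a = - 12 a$)
$\sqrt{T{\left(-162 \right)} + X{\left(-209,c{\left(J \right)} \right)}} = \sqrt{\frac{4}{15} \left(-162\right) \left(167 + 4 \left(-162\right)\right) - 209} = \sqrt{\frac{4}{15} \left(-162\right) \left(167 - 648\right) - 209} = \sqrt{\frac{4}{15} \left(-162\right) \left(-481\right) - 209} = \sqrt{\frac{103896}{5} - 209} = \sqrt{\frac{102851}{5}} = \frac{7 \sqrt{10495}}{5}$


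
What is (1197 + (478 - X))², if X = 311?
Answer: 1860496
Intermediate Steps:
(1197 + (478 - X))² = (1197 + (478 - 1*311))² = (1197 + (478 - 311))² = (1197 + 167)² = 1364² = 1860496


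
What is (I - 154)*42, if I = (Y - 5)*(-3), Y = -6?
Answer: -5082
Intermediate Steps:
I = 33 (I = (-6 - 5)*(-3) = -11*(-3) = 33)
(I - 154)*42 = (33 - 154)*42 = -121*42 = -5082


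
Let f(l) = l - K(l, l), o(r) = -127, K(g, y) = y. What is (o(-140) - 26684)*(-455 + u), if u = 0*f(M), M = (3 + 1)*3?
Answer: 12199005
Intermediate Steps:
M = 12 (M = 4*3 = 12)
f(l) = 0 (f(l) = l - l = 0)
u = 0 (u = 0*0 = 0)
(o(-140) - 26684)*(-455 + u) = (-127 - 26684)*(-455 + 0) = -26811*(-455) = 12199005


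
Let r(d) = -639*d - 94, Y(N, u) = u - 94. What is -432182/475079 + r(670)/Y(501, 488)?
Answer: -101805254702/93590563 ≈ -1087.8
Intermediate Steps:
Y(N, u) = -94 + u
r(d) = -94 - 639*d
-432182/475079 + r(670)/Y(501, 488) = -432182/475079 + (-94 - 639*670)/(-94 + 488) = -432182*1/475079 + (-94 - 428130)/394 = -432182/475079 - 428224*1/394 = -432182/475079 - 214112/197 = -101805254702/93590563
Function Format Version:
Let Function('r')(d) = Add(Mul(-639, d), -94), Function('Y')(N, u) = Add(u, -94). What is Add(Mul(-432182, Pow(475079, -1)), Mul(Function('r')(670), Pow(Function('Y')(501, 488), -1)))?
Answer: Rational(-101805254702, 93590563) ≈ -1087.8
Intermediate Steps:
Function('Y')(N, u) = Add(-94, u)
Function('r')(d) = Add(-94, Mul(-639, d))
Add(Mul(-432182, Pow(475079, -1)), Mul(Function('r')(670), Pow(Function('Y')(501, 488), -1))) = Add(Mul(-432182, Pow(475079, -1)), Mul(Add(-94, Mul(-639, 670)), Pow(Add(-94, 488), -1))) = Add(Mul(-432182, Rational(1, 475079)), Mul(Add(-94, -428130), Pow(394, -1))) = Add(Rational(-432182, 475079), Mul(-428224, Rational(1, 394))) = Add(Rational(-432182, 475079), Rational(-214112, 197)) = Rational(-101805254702, 93590563)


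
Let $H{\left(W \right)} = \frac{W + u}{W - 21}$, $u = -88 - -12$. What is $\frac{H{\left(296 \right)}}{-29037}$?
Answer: $- \frac{4}{145185} \approx -2.7551 \cdot 10^{-5}$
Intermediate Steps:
$u = -76$ ($u = -88 + 12 = -76$)
$H{\left(W \right)} = \frac{-76 + W}{-21 + W}$ ($H{\left(W \right)} = \frac{W - 76}{W - 21} = \frac{-76 + W}{-21 + W}$)
$\frac{H{\left(296 \right)}}{-29037} = \frac{\frac{1}{-21 + 296} \left(-76 + 296\right)}{-29037} = \frac{1}{275} \cdot 220 \left(- \frac{1}{29037}\right) = \frac{4}{5} \left(- \frac{1}{29037}\right) = - \frac{4}{145185}$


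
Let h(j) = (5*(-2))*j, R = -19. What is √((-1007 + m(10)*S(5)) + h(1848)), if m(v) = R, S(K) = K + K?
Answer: I*√19677 ≈ 140.27*I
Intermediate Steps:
S(K) = 2*K
m(v) = -19
h(j) = -10*j
√((-1007 + m(10)*S(5)) + h(1848)) = √((-1007 - 38*5) - 10*1848) = √((-1007 - 19*10) - 18480) = √((-1007 - 190) - 18480) = √(-1197 - 18480) = √(-19677) = I*√19677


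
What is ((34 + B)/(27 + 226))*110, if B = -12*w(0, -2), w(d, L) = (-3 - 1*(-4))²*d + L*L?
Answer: -140/23 ≈ -6.0870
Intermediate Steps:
w(d, L) = d + L² (w(d, L) = (-3 + 4)²*d + L² = 1²*d + L² = 1*d + L² = d + L²)
B = -48 (B = -12*(0 + (-2)²) = -12*(0 + 4) = -12*4 = -48)
((34 + B)/(27 + 226))*110 = ((34 - 48)/(27 + 226))*110 = -14/253*110 = -140/23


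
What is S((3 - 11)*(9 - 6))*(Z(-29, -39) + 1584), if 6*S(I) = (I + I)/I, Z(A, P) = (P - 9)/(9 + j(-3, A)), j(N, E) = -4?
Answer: 2624/5 ≈ 524.80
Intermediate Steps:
Z(A, P) = -9/5 + P/5 (Z(A, P) = (P - 9)/(9 - 4) = (-9 + P)/5 = (-9 + P)*(⅕) = -9/5 + P/5)
S(I) = ⅓ (S(I) = ((I + I)/I)/6 = ((2*I)/I)/6 = (⅙)*2 = ⅓)
S((3 - 11)*(9 - 6))*(Z(-29, -39) + 1584) = ((-9/5 + (⅕)*(-39)) + 1584)/3 = ((-9/5 - 39/5) + 1584)/3 = (-48/5 + 1584)/3 = (⅓)*(7872/5) = 2624/5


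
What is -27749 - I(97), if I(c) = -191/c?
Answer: -2691462/97 ≈ -27747.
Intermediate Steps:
-27749 - I(97) = -27749 - (-191)/97 = -27749 - 1*(-191/97) = -27749 + 191/97 = -2691462/97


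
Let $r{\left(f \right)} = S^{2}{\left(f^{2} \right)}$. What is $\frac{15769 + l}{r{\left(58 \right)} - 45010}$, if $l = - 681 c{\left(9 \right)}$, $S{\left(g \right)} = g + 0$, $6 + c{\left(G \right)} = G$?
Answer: $\frac{6863}{5635743} \approx 0.0012178$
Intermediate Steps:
$c{\left(G \right)} = -6 + G$
$S{\left(g \right)} = g$
$r{\left(f \right)} = f^{4}$ ($r{\left(f \right)} = \left(f^{2}\right)^{2} = f^{4}$)
$l = -2043$ ($l = - 681 \left(-6 + 9\right) = \left(-681\right) 3 = -2043$)
$\frac{15769 + l}{r{\left(58 \right)} - 45010} = \frac{15769 - 2043}{58^{4} - 45010} = \frac{13726}{11316496 - 45010} = \frac{13726}{11271486} = 13726 \cdot \frac{1}{11271486} = \frac{6863}{5635743}$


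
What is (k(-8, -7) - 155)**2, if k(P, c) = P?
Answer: 26569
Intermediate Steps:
(k(-8, -7) - 155)**2 = (-8 - 155)**2 = (-163)**2 = 26569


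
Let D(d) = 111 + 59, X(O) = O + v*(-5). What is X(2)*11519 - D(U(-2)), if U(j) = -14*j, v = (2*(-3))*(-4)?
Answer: -1359412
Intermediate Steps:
v = 24 (v = -6*(-4) = 24)
X(O) = -120 + O (X(O) = O + 24*(-5) = O - 120 = -120 + O)
D(d) = 170
X(2)*11519 - D(U(-2)) = (-120 + 2)*11519 - 1*170 = -118*11519 - 170 = -1359242 - 170 = -1359412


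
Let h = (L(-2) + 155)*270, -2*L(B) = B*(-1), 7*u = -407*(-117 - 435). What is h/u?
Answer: 2205/1702 ≈ 1.2955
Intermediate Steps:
u = 224664/7 (u = (-407*(-117 - 435))/7 = (-407*(-552))/7 = (1/7)*224664 = 224664/7 ≈ 32095.)
L(B) = B/2 (L(B) = -B*(-1)/2 = -(-1)*B/2 = B/2)
h = 41580 (h = ((1/2)*(-2) + 155)*270 = (-1 + 155)*270 = 154*270 = 41580)
h/u = 41580/(224664/7) = 41580*(7/224664) = 2205/1702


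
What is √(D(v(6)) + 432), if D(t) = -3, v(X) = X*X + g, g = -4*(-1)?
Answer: √429 ≈ 20.712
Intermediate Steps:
g = 4
v(X) = 4 + X² (v(X) = X*X + 4 = X² + 4 = 4 + X²)
√(D(v(6)) + 432) = √(-3 + 432) = √429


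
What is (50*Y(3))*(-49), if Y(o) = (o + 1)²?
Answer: -39200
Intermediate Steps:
Y(o) = (1 + o)²
(50*Y(3))*(-49) = (50*(1 + 3)²)*(-49) = (50*4²)*(-49) = (50*16)*(-49) = 800*(-49) = -39200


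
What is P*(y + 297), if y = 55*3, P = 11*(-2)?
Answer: -10164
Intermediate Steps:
P = -22
y = 165
P*(y + 297) = -22*(165 + 297) = -22*462 = -10164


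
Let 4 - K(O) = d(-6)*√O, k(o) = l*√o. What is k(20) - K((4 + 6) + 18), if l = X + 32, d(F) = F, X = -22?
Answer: -4 - 12*√7 + 20*√5 ≈ 8.9724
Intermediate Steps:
l = 10 (l = -22 + 32 = 10)
k(o) = 10*√o
K(O) = 4 + 6*√O (K(O) = 4 - (-6)*√O = 4 + 6*√O)
k(20) - K((4 + 6) + 18) = 10*√20 - (4 + 6*√((4 + 6) + 18)) = 10*(2*√5) - (4 + 6*√(10 + 18)) = 20*√5 - (4 + 6*√28) = 20*√5 - (4 + 6*(2*√7)) = 20*√5 - (4 + 12*√7) = 20*√5 + (-4 - 12*√7) = -4 - 12*√7 + 20*√5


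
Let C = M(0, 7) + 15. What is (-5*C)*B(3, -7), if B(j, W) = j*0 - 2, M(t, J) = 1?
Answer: 160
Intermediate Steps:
C = 16 (C = 1 + 15 = 16)
B(j, W) = -2 (B(j, W) = 0 - 2 = -2)
(-5*C)*B(3, -7) = -5*16*(-2) = -80*(-2) = 160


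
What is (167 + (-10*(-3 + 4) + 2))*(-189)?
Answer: -30051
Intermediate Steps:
(167 + (-10*(-3 + 4) + 2))*(-189) = (167 + (-10*1 + 2))*(-189) = (167 + (-10 + 2))*(-189) = (167 - 8)*(-189) = 159*(-189) = -30051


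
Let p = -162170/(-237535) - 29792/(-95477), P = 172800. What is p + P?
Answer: 783795217008762/4535825839 ≈ 1.7280e+5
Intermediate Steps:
p = 4512029562/4535825839 (p = -162170*(-1/237535) - 29792*(-1/95477) = 32434/47507 + 29792/95477 = 4512029562/4535825839 ≈ 0.99475)
p + P = 4512029562/4535825839 + 172800 = 783795217008762/4535825839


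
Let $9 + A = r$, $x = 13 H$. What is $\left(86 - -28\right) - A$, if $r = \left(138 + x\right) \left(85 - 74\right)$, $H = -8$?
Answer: $-251$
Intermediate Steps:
$x = -104$ ($x = 13 \left(-8\right) = -104$)
$r = 374$ ($r = \left(138 - 104\right) \left(85 - 74\right) = 34 \cdot 11 = 374$)
$A = 365$ ($A = -9 + 374 = 365$)
$\left(86 - -28\right) - A = \left(86 - -28\right) - 365 = \left(86 + 28\right) - 365 = 114 - 365 = -251$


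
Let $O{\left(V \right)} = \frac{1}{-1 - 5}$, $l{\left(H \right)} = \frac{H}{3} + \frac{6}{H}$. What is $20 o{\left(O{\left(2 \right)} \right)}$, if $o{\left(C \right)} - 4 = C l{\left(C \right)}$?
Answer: $\frac{5405}{27} \approx 200.19$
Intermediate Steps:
$l{\left(H \right)} = \frac{6}{H} + \frac{H}{3}$ ($l{\left(H \right)} = H \frac{1}{3} + \frac{6}{H} = \frac{H}{3} + \frac{6}{H} = \frac{6}{H} + \frac{H}{3}$)
$O{\left(V \right)} = - \frac{1}{6}$ ($O{\left(V \right)} = \frac{1}{-6} = - \frac{1}{6}$)
$o{\left(C \right)} = 4 + C \left(\frac{6}{C} + \frac{C}{3}\right)$
$20 o{\left(O{\left(2 \right)} \right)} = 20 \left(10 + \frac{\left(- \frac{1}{6}\right)^{2}}{3}\right) = 20 \left(10 + \frac{1}{3} \cdot \frac{1}{36}\right) = 20 \left(10 + \frac{1}{108}\right) = 20 \cdot \frac{1081}{108} = \frac{5405}{27}$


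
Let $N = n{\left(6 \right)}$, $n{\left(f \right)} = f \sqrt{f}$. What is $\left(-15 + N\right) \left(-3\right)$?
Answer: $45 - 18 \sqrt{6} \approx 0.90918$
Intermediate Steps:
$n{\left(f \right)} = f^{\frac{3}{2}}$
$N = 6 \sqrt{6}$ ($N = 6^{\frac{3}{2}} = 6 \sqrt{6} \approx 14.697$)
$\left(-15 + N\right) \left(-3\right) = \left(-15 + 6 \sqrt{6}\right) \left(-3\right) = 45 - 18 \sqrt{6}$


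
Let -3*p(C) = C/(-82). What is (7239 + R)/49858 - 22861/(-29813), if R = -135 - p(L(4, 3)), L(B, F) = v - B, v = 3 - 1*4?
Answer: 332492590405/365658472284 ≈ 0.90930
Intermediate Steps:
v = -1 (v = 3 - 4 = -1)
L(B, F) = -1 - B
p(C) = C/246 (p(C) = -C/(3*(-82)) = -C*(-1)/(3*82) = -(-1)*C/246 = C/246)
R = -33205/246 (R = -135 - (-1 - 1*4)/246 = -135 - (-1 - 4)/246 = -135 - (-5)/246 = -135 - 1*(-5/246) = -135 + 5/246 = -33205/246 ≈ -134.98)
(7239 + R)/49858 - 22861/(-29813) = (7239 - 33205/246)/49858 - 22861/(-29813) = (1747589/246)*(1/49858) - 22861*(-1/29813) = 1747589/12265068 + 22861/29813 = 332492590405/365658472284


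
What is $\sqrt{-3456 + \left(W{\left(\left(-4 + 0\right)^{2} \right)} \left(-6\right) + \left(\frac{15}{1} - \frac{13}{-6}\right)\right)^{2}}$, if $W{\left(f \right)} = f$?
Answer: $\frac{\sqrt{99313}}{6} \approx 52.523$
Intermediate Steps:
$\sqrt{-3456 + \left(W{\left(\left(-4 + 0\right)^{2} \right)} \left(-6\right) + \left(\frac{15}{1} - \frac{13}{-6}\right)\right)^{2}} = \sqrt{-3456 + \left(\left(-4 + 0\right)^{2} \left(-6\right) + \left(\frac{15}{1} - \frac{13}{-6}\right)\right)^{2}} = \sqrt{-3456 + \left(\left(-4\right)^{2} \left(-6\right) + \left(15 \cdot 1 - - \frac{13}{6}\right)\right)^{2}} = \sqrt{-3456 + \left(16 \left(-6\right) + \left(15 + \frac{13}{6}\right)\right)^{2}} = \sqrt{-3456 + \left(-96 + \frac{103}{6}\right)^{2}} = \sqrt{-3456 + \left(- \frac{473}{6}\right)^{2}} = \sqrt{-3456 + \frac{223729}{36}} = \sqrt{\frac{99313}{36}} = \frac{\sqrt{99313}}{6}$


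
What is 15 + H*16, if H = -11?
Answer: -161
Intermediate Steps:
15 + H*16 = 15 - 11*16 = 15 - 176 = -161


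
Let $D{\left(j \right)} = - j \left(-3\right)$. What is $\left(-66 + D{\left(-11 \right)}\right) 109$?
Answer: $-10791$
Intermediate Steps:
$D{\left(j \right)} = 3 j$
$\left(-66 + D{\left(-11 \right)}\right) 109 = \left(-66 + 3 \left(-11\right)\right) 109 = \left(-66 - 33\right) 109 = \left(-99\right) 109 = -10791$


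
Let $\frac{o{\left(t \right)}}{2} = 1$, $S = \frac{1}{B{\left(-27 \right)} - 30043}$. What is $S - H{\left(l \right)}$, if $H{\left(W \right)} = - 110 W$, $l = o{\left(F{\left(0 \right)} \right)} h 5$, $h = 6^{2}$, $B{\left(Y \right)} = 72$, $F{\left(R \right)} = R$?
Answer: $\frac{1186851599}{29971} \approx 39600.0$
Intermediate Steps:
$S = - \frac{1}{29971}$ ($S = \frac{1}{72 - 30043} = \frac{1}{-29971} = - \frac{1}{29971} \approx -3.3366 \cdot 10^{-5}$)
$o{\left(t \right)} = 2$ ($o{\left(t \right)} = 2 \cdot 1 = 2$)
$h = 36$
$l = 360$ ($l = 2 \cdot 36 \cdot 5 = 72 \cdot 5 = 360$)
$S - H{\left(l \right)} = - \frac{1}{29971} - \left(-110\right) 360 = - \frac{1}{29971} - -39600 = - \frac{1}{29971} + 39600 = \frac{1186851599}{29971}$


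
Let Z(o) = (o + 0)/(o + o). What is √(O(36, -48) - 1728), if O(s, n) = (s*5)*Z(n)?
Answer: 3*I*√182 ≈ 40.472*I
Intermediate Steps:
Z(o) = ½ (Z(o) = o/((2*o)) = o*(1/(2*o)) = ½)
O(s, n) = 5*s/2 (O(s, n) = (s*5)*(½) = (5*s)*(½) = 5*s/2)
√(O(36, -48) - 1728) = √((5/2)*36 - 1728) = √(90 - 1728) = √(-1638) = 3*I*√182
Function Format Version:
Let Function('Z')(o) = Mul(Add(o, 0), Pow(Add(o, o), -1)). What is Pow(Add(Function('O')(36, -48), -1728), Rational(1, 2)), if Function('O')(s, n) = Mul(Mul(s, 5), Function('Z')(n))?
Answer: Mul(3, I, Pow(182, Rational(1, 2))) ≈ Mul(40.472, I)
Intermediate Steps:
Function('Z')(o) = Rational(1, 2) (Function('Z')(o) = Mul(o, Pow(Mul(2, o), -1)) = Mul(o, Mul(Rational(1, 2), Pow(o, -1))) = Rational(1, 2))
Function('O')(s, n) = Mul(Rational(5, 2), s) (Function('O')(s, n) = Mul(Mul(s, 5), Rational(1, 2)) = Mul(Mul(5, s), Rational(1, 2)) = Mul(Rational(5, 2), s))
Pow(Add(Function('O')(36, -48), -1728), Rational(1, 2)) = Pow(Add(Mul(Rational(5, 2), 36), -1728), Rational(1, 2)) = Pow(Add(90, -1728), Rational(1, 2)) = Pow(-1638, Rational(1, 2)) = Mul(3, I, Pow(182, Rational(1, 2)))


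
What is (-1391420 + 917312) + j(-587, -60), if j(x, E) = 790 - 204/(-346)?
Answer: -81883912/173 ≈ -4.7332e+5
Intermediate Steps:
j(x, E) = 136772/173 (j(x, E) = 790 - 204*(-1)/346 = 790 - 1*(-102/173) = 790 + 102/173 = 136772/173)
(-1391420 + 917312) + j(-587, -60) = (-1391420 + 917312) + 136772/173 = -474108 + 136772/173 = -81883912/173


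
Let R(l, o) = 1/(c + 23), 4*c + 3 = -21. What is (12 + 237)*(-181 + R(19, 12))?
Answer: -765924/17 ≈ -45054.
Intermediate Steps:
c = -6 (c = -¾ + (¼)*(-21) = -¾ - 21/4 = -6)
R(l, o) = 1/17 (R(l, o) = 1/(-6 + 23) = 1/17)
(12 + 237)*(-181 + R(19, 12)) = (12 + 237)*(-181 + 1/17) = 249*(-3076/17) = -765924/17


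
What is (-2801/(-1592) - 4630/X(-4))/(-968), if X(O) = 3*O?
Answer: -1851143/4623168 ≈ -0.40041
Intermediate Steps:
(-2801/(-1592) - 4630/X(-4))/(-968) = (-2801/(-1592) - 4630/(3*(-4)))/(-968) = (-2801*(-1/1592) - 4630/(-12))*(-1/968) = (2801/1592 - 4630*(-1/12))*(-1/968) = (2801/1592 + 2315/6)*(-1/968) = (1851143/4776)*(-1/968) = -1851143/4623168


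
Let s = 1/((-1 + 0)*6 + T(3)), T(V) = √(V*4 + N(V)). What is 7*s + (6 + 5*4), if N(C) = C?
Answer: 24 - √15/3 ≈ 22.709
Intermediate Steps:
T(V) = √5*√V (T(V) = √(V*4 + V) = √(4*V + V) = √(5*V) = √5*√V)
s = 1/(-6 + √15) (s = 1/((-1 + 0)*6 + √5*√3) = 1/(-1*6 + √15) = 1/(-6 + √15) ≈ -0.47014)
7*s + (6 + 5*4) = 7*(-2/7 - √15/21) + (6 + 5*4) = (-2 - √15/3) + (6 + 20) = (-2 - √15/3) + 26 = 24 - √15/3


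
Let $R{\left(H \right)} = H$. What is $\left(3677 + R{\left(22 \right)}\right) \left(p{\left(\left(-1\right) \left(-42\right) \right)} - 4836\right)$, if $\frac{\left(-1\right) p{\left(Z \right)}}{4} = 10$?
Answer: $-18036324$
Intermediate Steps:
$p{\left(Z \right)} = -40$ ($p{\left(Z \right)} = \left(-4\right) 10 = -40$)
$\left(3677 + R{\left(22 \right)}\right) \left(p{\left(\left(-1\right) \left(-42\right) \right)} - 4836\right) = \left(3677 + 22\right) \left(-40 - 4836\right) = 3699 \left(-4876\right) = -18036324$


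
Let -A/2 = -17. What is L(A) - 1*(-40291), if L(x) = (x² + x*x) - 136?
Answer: 42467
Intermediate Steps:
A = 34 (A = -2*(-17) = 34)
L(x) = -136 + 2*x² (L(x) = (x² + x²) - 136 = 2*x² - 136 = -136 + 2*x²)
L(A) - 1*(-40291) = (-136 + 2*34²) - 1*(-40291) = (-136 + 2*1156) + 40291 = (-136 + 2312) + 40291 = 2176 + 40291 = 42467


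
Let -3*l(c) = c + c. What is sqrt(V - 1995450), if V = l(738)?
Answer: I*sqrt(1995942) ≈ 1412.8*I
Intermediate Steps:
l(c) = -2*c/3 (l(c) = -(c + c)/3 = -2*c/3)
V = -492 (V = -2/3*738 = -492)
sqrt(V - 1995450) = sqrt(-492 - 1995450) = sqrt(-1995942) = I*sqrt(1995942)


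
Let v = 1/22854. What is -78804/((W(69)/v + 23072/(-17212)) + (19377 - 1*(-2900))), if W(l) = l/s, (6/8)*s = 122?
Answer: -27579613776/11188732213 ≈ -2.4649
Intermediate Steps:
s = 488/3 (s = (4/3)*122 = 488/3 ≈ 162.67)
W(l) = 3*l/488 (W(l) = l/(488/3) = l*(3/488) = 3*l/488)
v = 1/22854 ≈ 4.3756e-5
-78804/((W(69)/v + 23072/(-17212)) + (19377 - 1*(-2900))) = -78804/((((3/488)*69)/(1/22854) + 23072/(-17212)) + (19377 - 1*(-2900))) = -78804/(((207/488)*22854 + 23072*(-1/17212)) + (19377 + 2900)) = -78804/((2365389/244 - 5768/4303) + 22277) = -78804/(10176861475/1049932 + 22277) = -78804/33566196639/1049932 = -78804*1049932/33566196639 = -27579613776/11188732213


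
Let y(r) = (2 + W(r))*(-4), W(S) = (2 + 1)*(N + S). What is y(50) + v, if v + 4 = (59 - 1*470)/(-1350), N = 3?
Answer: -291463/450 ≈ -647.70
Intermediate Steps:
W(S) = 9 + 3*S (W(S) = (2 + 1)*(3 + S) = 3*(3 + S) = 9 + 3*S)
y(r) = -44 - 12*r (y(r) = (2 + (9 + 3*r))*(-4) = (11 + 3*r)*(-4) = -44 - 12*r)
v = -1663/450 (v = -4 + (59 - 1*470)/(-1350) = -4 + (59 - 470)*(-1/1350) = -4 - 411*(-1/1350) = -4 + 137/450 = -1663/450 ≈ -3.6956)
y(50) + v = (-44 - 12*50) - 1663/450 = (-44 - 600) - 1663/450 = -644 - 1663/450 = -291463/450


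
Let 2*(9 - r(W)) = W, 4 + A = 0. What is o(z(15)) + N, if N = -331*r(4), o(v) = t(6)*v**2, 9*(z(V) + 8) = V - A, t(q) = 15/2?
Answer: -111073/54 ≈ -2056.9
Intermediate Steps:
A = -4 (A = -4 + 0 = -4)
t(q) = 15/2 (t(q) = 15*(1/2) = 15/2)
r(W) = 9 - W/2
z(V) = -68/9 + V/9 (z(V) = -8 + (V - 1*(-4))/9 = -8 + (V + 4)/9 = -8 + (4 + V)/9 = -8 + (4/9 + V/9) = -68/9 + V/9)
o(v) = 15*v**2/2
N = -2317 (N = -331*(9 - 1/2*4) = -331*(9 - 2) = -331*7 = -2317)
o(z(15)) + N = 15*(-68/9 + (1/9)*15)**2/2 - 2317 = 15*(-68/9 + 5/3)**2/2 - 2317 = 15*(-53/9)**2/2 - 2317 = (15/2)*(2809/81) - 2317 = 14045/54 - 2317 = -111073/54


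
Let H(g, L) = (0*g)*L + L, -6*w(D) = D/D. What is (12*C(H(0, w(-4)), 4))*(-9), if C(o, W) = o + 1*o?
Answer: 36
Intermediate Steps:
w(D) = -⅙ (w(D) = -D/(6*D) = -⅙*1 = -⅙)
H(g, L) = L (H(g, L) = 0*L + L = 0 + L = L)
C(o, W) = 2*o (C(o, W) = o + o = 2*o)
(12*C(H(0, w(-4)), 4))*(-9) = (12*(2*(-⅙)))*(-9) = (12*(-⅓))*(-9) = -4*(-9) = 36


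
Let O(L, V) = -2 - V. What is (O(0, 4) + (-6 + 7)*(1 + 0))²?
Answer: 25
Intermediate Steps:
(O(0, 4) + (-6 + 7)*(1 + 0))² = ((-2 - 1*4) + (-6 + 7)*(1 + 0))² = ((-2 - 4) + 1*1)² = (-6 + 1)² = (-5)² = 25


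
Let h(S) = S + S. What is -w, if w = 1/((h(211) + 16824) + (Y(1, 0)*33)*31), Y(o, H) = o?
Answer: -1/18269 ≈ -5.4738e-5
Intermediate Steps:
h(S) = 2*S
w = 1/18269 (w = 1/((2*211 + 16824) + (1*33)*31) = 1/((422 + 16824) + 33*31) = 1/(17246 + 1023) = 1/18269 ≈ 5.4738e-5)
-w = -1*1/18269 = -1/18269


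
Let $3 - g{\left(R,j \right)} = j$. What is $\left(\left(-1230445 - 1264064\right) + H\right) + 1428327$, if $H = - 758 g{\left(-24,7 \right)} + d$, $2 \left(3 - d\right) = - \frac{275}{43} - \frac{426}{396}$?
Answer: $- \frac{6034401169}{5676} \approx -1.0631 \cdot 10^{6}$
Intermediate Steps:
$d = \frac{38231}{5676}$ ($d = 3 - \frac{- \frac{275}{43} - \frac{426}{396}}{2} = 3 - \frac{\left(-275\right) \frac{1}{43} - \frac{71}{66}}{2} = 3 - \frac{- \frac{275}{43} - \frac{71}{66}}{2} = 3 - - \frac{21203}{5676} = 3 + \frac{21203}{5676} = \frac{38231}{5676} \approx 6.7355$)
$g{\left(R,j \right)} = 3 - j$
$H = \frac{17247863}{5676}$ ($H = - 758 \left(3 - 7\right) + \frac{38231}{5676} = \left(-758\right) \left(-4\right) + \frac{38231}{5676} = 3032 + \frac{38231}{5676} = \frac{17247863}{5676} \approx 3038.7$)
$\left(\left(-1230445 - 1264064\right) + H\right) + 1428327 = \left(\left(-1230445 - 1264064\right) + \frac{17247863}{5676}\right) + 1428327 = \left(-2494509 + \frac{17247863}{5676}\right) + 1428327 = - \frac{14141585221}{5676} + 1428327 = - \frac{6034401169}{5676}$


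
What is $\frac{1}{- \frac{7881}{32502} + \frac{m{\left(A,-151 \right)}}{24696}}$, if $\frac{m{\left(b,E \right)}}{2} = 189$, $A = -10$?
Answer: $- \frac{1061732}{241195} \approx -4.402$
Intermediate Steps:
$m{\left(b,E \right)} = 378$ ($m{\left(b,E \right)} = 2 \cdot 189 = 378$)
$\frac{1}{- \frac{7881}{32502} + \frac{m{\left(A,-151 \right)}}{24696}} = \frac{1}{- \frac{7881}{32502} + \frac{378}{24696}} = \frac{1}{\left(-7881\right) \frac{1}{32502} + 378 \cdot \frac{1}{24696}} = \frac{1}{- \frac{2627}{10834} + \frac{3}{196}} = \frac{1}{- \frac{241195}{1061732}} = - \frac{1061732}{241195}$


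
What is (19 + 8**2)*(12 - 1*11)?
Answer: 83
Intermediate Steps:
(19 + 8**2)*(12 - 1*11) = (19 + 64)*(12 - 11) = 83*1 = 83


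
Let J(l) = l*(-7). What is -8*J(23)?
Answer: 1288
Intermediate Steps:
J(l) = -7*l
-8*J(23) = -(-56)*23 = -8*(-161) = 1288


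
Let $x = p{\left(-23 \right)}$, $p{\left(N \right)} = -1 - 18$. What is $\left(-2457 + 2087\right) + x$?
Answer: $-389$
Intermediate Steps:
$p{\left(N \right)} = -19$ ($p{\left(N \right)} = -1 - 18 = -19$)
$x = -19$
$\left(-2457 + 2087\right) + x = \left(-2457 + 2087\right) - 19 = -370 - 19 = -389$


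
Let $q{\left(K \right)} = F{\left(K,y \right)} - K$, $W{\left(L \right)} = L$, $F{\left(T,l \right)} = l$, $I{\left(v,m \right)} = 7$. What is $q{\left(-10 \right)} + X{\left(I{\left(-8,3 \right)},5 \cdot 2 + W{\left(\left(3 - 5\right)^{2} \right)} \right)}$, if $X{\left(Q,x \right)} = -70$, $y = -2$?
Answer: $-62$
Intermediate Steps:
$q{\left(K \right)} = -2 - K$
$q{\left(-10 \right)} + X{\left(I{\left(-8,3 \right)},5 \cdot 2 + W{\left(\left(3 - 5\right)^{2} \right)} \right)} = \left(-2 - -10\right) - 70 = \left(-2 + 10\right) - 70 = 8 - 70 = -62$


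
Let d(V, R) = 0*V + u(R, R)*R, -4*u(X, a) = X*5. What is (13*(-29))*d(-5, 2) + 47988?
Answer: 49873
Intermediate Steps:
u(X, a) = -5*X/4 (u(X, a) = -X*5/4 = -5*X/4)
d(V, R) = -5*R²/4 (d(V, R) = 0*V + (-5*R/4)*R = 0 - 5*R²/4 = -5*R²/4)
(13*(-29))*d(-5, 2) + 47988 = (13*(-29))*(-5/4*2²) + 47988 = -(-1885)*4/4 + 47988 = -377*(-5) + 47988 = 1885 + 47988 = 49873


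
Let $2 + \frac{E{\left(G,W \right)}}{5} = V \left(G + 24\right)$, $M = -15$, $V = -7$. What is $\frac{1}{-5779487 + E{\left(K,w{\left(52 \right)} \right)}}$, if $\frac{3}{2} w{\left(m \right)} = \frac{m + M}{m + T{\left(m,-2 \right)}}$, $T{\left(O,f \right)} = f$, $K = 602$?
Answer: $- \frac{1}{5801407} \approx -1.7237 \cdot 10^{-7}$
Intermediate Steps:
$w{\left(m \right)} = \frac{2 \left(-15 + m\right)}{3 \left(-2 + m\right)}$ ($w{\left(m \right)} = \frac{2 \frac{m - 15}{m - 2}}{3} = \frac{2 \frac{-15 + m}{-2 + m}}{3} = \frac{2 \left(-15 + m\right)}{3 \left(-2 + m\right)}$)
$E{\left(G,W \right)} = -850 - 35 G$ ($E{\left(G,W \right)} = -10 + 5 \left(- 7 \left(G + 24\right)\right) = -10 + 5 \left(- 7 \left(24 + G\right)\right) = -10 + 5 \left(-168 - 7 G\right) = -10 - \left(840 + 35 G\right) = -850 - 35 G$)
$\frac{1}{-5779487 + E{\left(K,w{\left(52 \right)} \right)}} = \frac{1}{-5779487 - 21920} = \frac{1}{-5801407} = - \frac{1}{5801407}$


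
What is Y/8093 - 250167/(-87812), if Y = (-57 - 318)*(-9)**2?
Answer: -642687969/710662516 ≈ -0.90435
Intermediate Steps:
Y = -30375 (Y = -375*81 = -30375)
Y/8093 - 250167/(-87812) = -30375/8093 - 250167/(-87812) = -30375*1/8093 - 250167*(-1/87812) = -30375/8093 + 250167/87812 = -642687969/710662516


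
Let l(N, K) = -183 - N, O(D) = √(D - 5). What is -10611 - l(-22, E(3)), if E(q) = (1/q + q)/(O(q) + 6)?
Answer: -10450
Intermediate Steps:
O(D) = √(-5 + D)
E(q) = (q + 1/q)/(6 + √(-5 + q)) (E(q) = (1/q + q)/(√(-5 + q) + 6) = (q + 1/q)/(6 + √(-5 + q)))
-10611 - l(-22, E(3)) = -10611 - (-183 - 1*(-22)) = -10611 - (-183 + 22) = -10611 - 1*(-161) = -10611 + 161 = -10450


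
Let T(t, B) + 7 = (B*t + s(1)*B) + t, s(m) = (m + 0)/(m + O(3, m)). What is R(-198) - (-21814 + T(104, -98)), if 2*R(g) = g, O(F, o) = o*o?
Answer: 31859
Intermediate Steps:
O(F, o) = o²
R(g) = g/2
s(m) = m/(m + m²) (s(m) = (m + 0)/(m + m²) = m/(m + m²))
T(t, B) = -7 + t + B/2 + B*t (T(t, B) = -7 + ((B*t + B/(1 + 1)) + t) = -7 + ((B*t + B/2) + t) = -7 + ((B/2 + B*t) + t) = -7 + (t + B/2 + B*t) = -7 + t + B/2 + B*t)
R(-198) - (-21814 + T(104, -98)) = (½)*(-198) - (-21814 + (-7 + 104 + (½)*(-98) - 98*104)) = -99 - (-21814 + (-7 + 104 - 49 - 10192)) = -99 - (-21814 - 10144) = -99 - 1*(-31958) = -99 + 31958 = 31859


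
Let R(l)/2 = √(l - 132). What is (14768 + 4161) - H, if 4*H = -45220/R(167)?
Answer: 18929 + 323*√35/2 ≈ 19884.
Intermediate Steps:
R(l) = 2*√(-132 + l) (R(l) = 2*√(l - 132) = 2*√(-132 + l))
H = -323*√35/2 (H = (-45220*1/(2*√(-132 + 167)))/4 = (-45220*√35/70)/4 = (-646*√35)/4 = -323*√35/2 ≈ -955.45)
(14768 + 4161) - H = (14768 + 4161) - (-323)*√35/2 = 18929 + 323*√35/2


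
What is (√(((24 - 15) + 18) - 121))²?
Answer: -94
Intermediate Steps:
(√(((24 - 15) + 18) - 121))² = (√((9 + 18) - 121))² = (√(27 - 121))² = (√(-94))² = (I*√94)² = -94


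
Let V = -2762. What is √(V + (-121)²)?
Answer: √11879 ≈ 108.99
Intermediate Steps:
√(V + (-121)²) = √(-2762 + (-121)²) = √(-2762 + 14641) = √11879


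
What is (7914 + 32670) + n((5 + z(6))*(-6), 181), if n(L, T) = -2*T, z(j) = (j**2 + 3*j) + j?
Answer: 40222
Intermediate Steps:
z(j) = j**2 + 4*j
(7914 + 32670) + n((5 + z(6))*(-6), 181) = (7914 + 32670) - 2*181 = 40584 - 362 = 40222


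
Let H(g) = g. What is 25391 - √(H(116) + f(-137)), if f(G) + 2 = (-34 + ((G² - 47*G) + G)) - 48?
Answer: 25391 - √25103 ≈ 25233.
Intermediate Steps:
f(G) = -84 + G² - 46*G (f(G) = -2 + ((-34 + ((G² - 47*G) + G)) - 48) = -2 + ((-34 + (G² - 46*G)) - 48) = -2 + ((-34 + G² - 46*G) - 48) = -2 + (-82 + G² - 46*G) = -84 + G² - 46*G)
25391 - √(H(116) + f(-137)) = 25391 - √(116 + (-84 + (-137)² - 46*(-137))) = 25391 - √(116 + (-84 + 18769 + 6302)) = 25391 - √(116 + 24987) = 25391 - √25103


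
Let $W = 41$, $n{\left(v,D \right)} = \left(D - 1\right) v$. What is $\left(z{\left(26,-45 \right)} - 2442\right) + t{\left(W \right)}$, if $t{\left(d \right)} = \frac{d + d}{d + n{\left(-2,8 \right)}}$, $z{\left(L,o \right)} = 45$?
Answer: $- \frac{64637}{27} \approx -2394.0$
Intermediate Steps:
$n{\left(v,D \right)} = v \left(-1 + D\right)$ ($n{\left(v,D \right)} = \left(-1 + D\right) v = v \left(-1 + D\right)$)
$t{\left(d \right)} = \frac{2 d}{-14 + d}$ ($t{\left(d \right)} = \frac{d + d}{d - 2 \left(-1 + 8\right)} = \frac{2 d}{d - 14} = \frac{2 d}{-14 + d}$)
$\left(z{\left(26,-45 \right)} - 2442\right) + t{\left(W \right)} = \left(45 - 2442\right) + 2 \cdot 41 \frac{1}{-14 + 41} = -2397 + 2 \cdot 41 \cdot \frac{1}{27} = -2397 + \frac{82}{27} = - \frac{64637}{27}$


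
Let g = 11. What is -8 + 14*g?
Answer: 146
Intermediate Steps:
-8 + 14*g = -8 + 14*11 = -8 + 154 = 146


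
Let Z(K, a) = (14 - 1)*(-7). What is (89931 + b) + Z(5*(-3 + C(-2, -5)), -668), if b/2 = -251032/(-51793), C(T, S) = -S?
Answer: 4653585184/51793 ≈ 89850.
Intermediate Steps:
b = 502064/51793 (b = 2*(-251032/(-51793)) = 2*(-251032*(-1/51793)) = 2*(251032/51793) = 502064/51793 ≈ 9.6937)
Z(K, a) = -91 (Z(K, a) = 13*(-7) = -91)
(89931 + b) + Z(5*(-3 + C(-2, -5)), -668) = (89931 + 502064/51793) - 91 = 4658298347/51793 - 91 = 4653585184/51793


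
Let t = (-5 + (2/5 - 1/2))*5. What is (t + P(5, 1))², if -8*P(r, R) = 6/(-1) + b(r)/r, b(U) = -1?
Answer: 978121/1600 ≈ 611.33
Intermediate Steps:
P(r, R) = ¾ + 1/(8*r) (P(r, R) = -(6/(-1) - 1/r)/8 = -(6*(-1) - 1/r)/8 = -(-6 - 1/r)/8 = ¾ + 1/(8*r))
t = -51/2 (t = (-5 + (2*(⅕) - 1*½))*5 = (-5 + (⅖ - ½))*5 = (-5 - ⅒)*5 = -51/10*5 = -51/2 ≈ -25.500)
(t + P(5, 1))² = (-51/2 + (⅛)*(1 + 6*5)/5)² = (-51/2 + (⅛)*(⅕)*(1 + 30))² = (-51/2 + (⅛)*(⅕)*31)² = (-51/2 + 31/40)² = (-989/40)² = 978121/1600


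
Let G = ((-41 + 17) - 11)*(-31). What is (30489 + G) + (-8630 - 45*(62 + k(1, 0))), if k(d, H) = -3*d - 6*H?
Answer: 20289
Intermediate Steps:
k(d, H) = -6*H - 3*d
G = 1085 (G = (-24 - 11)*(-31) = -35*(-31) = 1085)
(30489 + G) + (-8630 - 45*(62 + k(1, 0))) = (30489 + 1085) + (-8630 - 45*(62 + (-6*0 - 3*1))) = 31574 + (-8630 - 45*(62 + (0 - 3))) = 31574 + (-8630 - 45*(62 - 3)) = 31574 + (-8630 - 45*59) = 31574 + (-8630 - 1*2655) = 31574 + (-8630 - 2655) = 31574 - 11285 = 20289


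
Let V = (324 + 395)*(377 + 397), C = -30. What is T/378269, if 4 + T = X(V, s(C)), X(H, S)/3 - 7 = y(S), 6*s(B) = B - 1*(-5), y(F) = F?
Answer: 9/756538 ≈ 1.1896e-5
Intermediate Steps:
s(B) = 5/6 + B/6 (s(B) = (B - 1*(-5))/6 = (B + 5)/6 = (5 + B)/6 = 5/6 + B/6)
V = 556506 (V = 719*774 = 556506)
X(H, S) = 21 + 3*S
T = 9/2 (T = -4 + (21 + 3*(5/6 + (1/6)*(-30))) = -4 + (21 + 3*(5/6 - 5)) = -4 + (21 + 3*(-25/6)) = -4 + (21 - 25/2) = -4 + 17/2 = 9/2 ≈ 4.5000)
T/378269 = (9/2)/378269 = (9/2)*(1/378269) = 9/756538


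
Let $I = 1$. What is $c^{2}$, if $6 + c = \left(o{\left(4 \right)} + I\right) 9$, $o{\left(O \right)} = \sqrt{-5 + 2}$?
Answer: $-234 + 54 i \sqrt{3} \approx -234.0 + 93.531 i$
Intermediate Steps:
$o{\left(O \right)} = i \sqrt{3}$ ($o{\left(O \right)} = \sqrt{-3} = i \sqrt{3}$)
$c = 3 + 9 i \sqrt{3}$ ($c = -6 + \left(i \sqrt{3} + 1\right) 9 = -6 + \left(1 + i \sqrt{3}\right) 9 = -6 + \left(9 + 9 i \sqrt{3}\right) = 3 + 9 i \sqrt{3} \approx 3.0 + 15.588 i$)
$c^{2} = \left(3 + 9 i \sqrt{3}\right)^{2}$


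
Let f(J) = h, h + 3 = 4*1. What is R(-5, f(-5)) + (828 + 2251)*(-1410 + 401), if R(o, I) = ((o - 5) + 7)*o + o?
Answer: -3106701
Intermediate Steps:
h = 1 (h = -3 + 4*1 = -3 + 4 = 1)
f(J) = 1
R(o, I) = o + o*(2 + o) (R(o, I) = ((-5 + o) + 7)*o + o = (2 + o)*o + o = o*(2 + o) + o = o + o*(2 + o))
R(-5, f(-5)) + (828 + 2251)*(-1410 + 401) = -5*(3 - 5) + (828 + 2251)*(-1410 + 401) = -5*(-2) + 3079*(-1009) = 10 - 3106711 = -3106701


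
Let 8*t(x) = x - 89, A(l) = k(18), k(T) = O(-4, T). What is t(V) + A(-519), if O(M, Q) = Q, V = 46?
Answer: 101/8 ≈ 12.625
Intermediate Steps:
k(T) = T
A(l) = 18
t(x) = -89/8 + x/8 (t(x) = (x - 89)/8 = (-89 + x)/8 = -89/8 + x/8)
t(V) + A(-519) = (-89/8 + (1/8)*46) + 18 = (-89/8 + 23/4) + 18 = -43/8 + 18 = 101/8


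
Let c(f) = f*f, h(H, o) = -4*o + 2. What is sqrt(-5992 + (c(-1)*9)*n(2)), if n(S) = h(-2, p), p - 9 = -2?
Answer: I*sqrt(6226) ≈ 78.905*I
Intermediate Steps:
p = 7 (p = 9 - 2 = 7)
h(H, o) = 2 - 4*o
c(f) = f**2
n(S) = -26 (n(S) = 2 - 4*7 = 2 - 28 = -26)
sqrt(-5992 + (c(-1)*9)*n(2)) = sqrt(-5992 + ((-1)**2*9)*(-26)) = sqrt(-5992 + (1*9)*(-26)) = sqrt(-5992 + 9*(-26)) = sqrt(-5992 - 234) = sqrt(-6226) = I*sqrt(6226)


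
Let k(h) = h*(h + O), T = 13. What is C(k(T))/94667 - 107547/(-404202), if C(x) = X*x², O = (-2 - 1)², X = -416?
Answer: -4581218424541/12754863578 ≈ -359.17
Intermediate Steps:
O = 9 (O = (-3)² = 9)
k(h) = h*(9 + h) (k(h) = h*(h + 9) = h*(9 + h))
C(x) = -416*x²
C(k(T))/94667 - 107547/(-404202) = -416*169*(9 + 13)²/94667 - 107547/(-404202) = -416*(13*22)²*(1/94667) - 107547*(-1/404202) = -416*286²*(1/94667) + 35849/134734 = -416*81796*(1/94667) + 35849/134734 = -34027136*1/94667 + 35849/134734 = -34027136/94667 + 35849/134734 = -4581218424541/12754863578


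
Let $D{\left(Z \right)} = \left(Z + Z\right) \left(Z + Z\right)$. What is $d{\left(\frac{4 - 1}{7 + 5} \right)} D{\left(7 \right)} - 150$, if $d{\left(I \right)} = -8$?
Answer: $-1718$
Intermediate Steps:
$D{\left(Z \right)} = 4 Z^{2}$ ($D{\left(Z \right)} = 2 Z 2 Z = 4 Z^{2}$)
$d{\left(\frac{4 - 1}{7 + 5} \right)} D{\left(7 \right)} - 150 = - 8 \cdot 4 \cdot 7^{2} - 150 = - 8 \cdot 4 \cdot 49 - 150 = \left(-8\right) 196 - 150 = -1568 - 150 = -1718$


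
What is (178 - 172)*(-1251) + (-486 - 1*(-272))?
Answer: -7720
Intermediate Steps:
(178 - 172)*(-1251) + (-486 - 1*(-272)) = 6*(-1251) + (-486 + 272) = -7506 - 214 = -7720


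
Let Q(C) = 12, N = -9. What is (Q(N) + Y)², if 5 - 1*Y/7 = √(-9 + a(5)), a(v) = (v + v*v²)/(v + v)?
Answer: 1089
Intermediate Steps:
a(v) = (v + v³)/(2*v) (a(v) = (v + v³)/((2*v)) = (v + v³)*(1/(2*v)) = (v + v³)/(2*v))
Y = 21 (Y = 35 - 7*√(-9 + (½ + (½)*5²)) = 35 - 7*√(-9 + (½ + (½)*25)) = 35 - 7*√(-9 + (½ + 25/2)) = 35 - 7*√(-9 + 13) = 35 - 7*√4 = 35 - 7*2 = 35 - 14 = 21)
(Q(N) + Y)² = (12 + 21)² = 33² = 1089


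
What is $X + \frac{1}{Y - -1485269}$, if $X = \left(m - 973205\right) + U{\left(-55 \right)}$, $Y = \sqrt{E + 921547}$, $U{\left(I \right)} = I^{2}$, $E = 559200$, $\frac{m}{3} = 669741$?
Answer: $\frac{2292152258926860671}{2206022521614} - \frac{\sqrt{1480747}}{2206022521614} \approx 1.039 \cdot 10^{6}$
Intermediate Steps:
$m = 2009223$ ($m = 3 \cdot 669741 = 2009223$)
$Y = \sqrt{1480747}$ ($Y = \sqrt{559200 + 921547} = \sqrt{1480747} \approx 1216.9$)
$X = 1039043$ ($X = \left(2009223 - 973205\right) + \left(-55\right)^{2} = 1036018 + 3025 = 1039043$)
$X + \frac{1}{Y - -1485269} = 1039043 + \frac{1}{\sqrt{1480747} - -1485269} = 1039043 + \frac{1}{\sqrt{1480747} + 1485269} = 1039043 + \frac{1}{1485269 + \sqrt{1480747}}$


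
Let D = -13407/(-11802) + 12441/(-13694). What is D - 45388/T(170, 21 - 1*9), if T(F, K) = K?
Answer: -152812760309/40404147 ≈ -3782.1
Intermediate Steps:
D = 3063898/13468049 (D = -13407*(-1/11802) + 12441*(-1/13694) = 4469/3934 - 12441/13694 = 3063898/13468049 ≈ 0.22749)
D - 45388/T(170, 21 - 1*9) = 3063898/13468049 - 45388/(21 - 1*9) = 3063898/13468049 - 45388/(21 - 9) = 3063898/13468049 - 45388/12 = 3063898/13468049 - 45388*1/12 = 3063898/13468049 - 11347/3 = -152812760309/40404147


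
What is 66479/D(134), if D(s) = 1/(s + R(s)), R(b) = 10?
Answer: 9572976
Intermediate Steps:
D(s) = 1/(10 + s) (D(s) = 1/(s + 10) = 1/(10 + s))
66479/D(134) = 66479/(1/(10 + 134)) = 66479/(1/144) = 66479*144 = 9572976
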